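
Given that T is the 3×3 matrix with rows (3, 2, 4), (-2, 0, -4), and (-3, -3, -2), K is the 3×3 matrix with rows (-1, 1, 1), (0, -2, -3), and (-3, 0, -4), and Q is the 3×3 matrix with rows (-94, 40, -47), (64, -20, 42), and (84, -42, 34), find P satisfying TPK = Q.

P = T⁻¹QK⁻¹ (apply T⁻¹ on the left and K⁻¹ on the right).
det T = 4, so T⁻¹ = [[-3, -2, -2], [2, 3/2, 1], [3/2, 3/4, 1]].
K has determinant -5; K⁻¹ = [[-8/5, -4/5, 1/5], [-9/5, -7/5, 3/5], [6/5, 3/5, -2/5]].
T⁻¹Q = [[-14, 4, -11], [-8, 8, 3], [-9, 3, -5]].
P = (T⁻¹Q)K⁻¹ = [[2, -1, 4], [2, -3, 2], [3, 0, 2]].

P = [[2, -1, 4], [2, -3, 2], [3, 0, 2]]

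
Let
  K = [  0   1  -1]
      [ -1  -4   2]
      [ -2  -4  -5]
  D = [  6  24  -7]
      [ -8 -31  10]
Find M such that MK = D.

M = [[4, -4, -1], [-3, 6, 1]]

Right-multiplying both sides by K⁻¹ gives M = DK⁻¹.
K has determinant -5; K⁻¹ = [[-28/5, -9/5, 2/5], [9/5, 2/5, -1/5], [4/5, 2/5, -1/5]].
M = DK⁻¹ = [[6, 24, -7], [-8, -31, 10]] · [[-28/5, -9/5, 2/5], [9/5, 2/5, -1/5], [4/5, 2/5, -1/5]] = [[4, -4, -1], [-3, 6, 1]].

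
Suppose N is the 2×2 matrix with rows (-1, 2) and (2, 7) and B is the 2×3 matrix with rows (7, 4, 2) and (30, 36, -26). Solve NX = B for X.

Left-multiplying both sides by N⁻¹ gives X = N⁻¹B.
det N = -11; the adjugate gives N⁻¹ = [[-7/11, 2/11], [2/11, 1/11]].
X = N⁻¹B = [[-7/11, 2/11], [2/11, 1/11]] · [[7, 4, 2], [30, 36, -26]] = [[1, 4, -6], [4, 4, -2]].

X = [[1, 4, -6], [4, 4, -2]]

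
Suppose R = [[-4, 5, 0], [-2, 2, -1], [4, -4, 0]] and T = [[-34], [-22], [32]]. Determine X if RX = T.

Since R multiplies X on the left, X = R⁻¹T.
R has determinant -4; R⁻¹ = [[1, 0, 5/4], [1, 0, 1], [0, -1, -1/2]].
X = R⁻¹T = [[1, 0, 5/4], [1, 0, 1], [0, -1, -1/2]] · [[-34], [-22], [32]] = [[6], [-2], [6]].

X = [[6], [-2], [6]]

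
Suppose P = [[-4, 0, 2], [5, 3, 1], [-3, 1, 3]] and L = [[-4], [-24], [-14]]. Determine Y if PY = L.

Since P multiplies Y on the left, Y = P⁻¹L.
det P = -4, so P⁻¹ = [[-2, -1/2, 3/2], [9/2, 3/2, -7/2], [-7/2, -1, 3]].
Y = P⁻¹L = [[-2, -1/2, 3/2], [9/2, 3/2, -7/2], [-7/2, -1, 3]] · [[-4], [-24], [-14]] = [[-1], [-5], [-4]].

Y = [[-1], [-5], [-4]]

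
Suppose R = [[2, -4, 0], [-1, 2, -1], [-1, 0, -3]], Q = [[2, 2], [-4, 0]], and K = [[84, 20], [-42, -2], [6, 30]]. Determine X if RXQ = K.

X = [[-3, 0], [-4, 4], [-4, -2]]

X = R⁻¹KQ⁻¹ (apply R⁻¹ on the left and Q⁻¹ on the right).
R has determinant -4; R⁻¹ = [[3/2, 3, -1], [1/2, 3/2, -1/2], [-1/2, -1, 0]].
det Q = 8; the adjugate gives Q⁻¹ = [[0, -1/4], [1/2, 1/4]].
R⁻¹K = [[-6, -6], [-24, -8], [0, -8]].
X = (R⁻¹K)Q⁻¹ = [[-3, 0], [-4, 4], [-4, -2]].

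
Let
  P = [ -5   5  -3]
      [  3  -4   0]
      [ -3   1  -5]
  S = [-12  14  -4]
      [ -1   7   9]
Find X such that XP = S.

Since P sits to the right of X, X = SP⁻¹.
det P = 2, so P⁻¹ = [[10, 11, -6], [15/2, 8, -9/2], [-9/2, -5, 5/2]].
X = SP⁻¹ = [[-12, 14, -4], [-1, 7, 9]] · [[10, 11, -6], [15/2, 8, -9/2], [-9/2, -5, 5/2]] = [[3, 0, -1], [2, 0, -3]].

X = [[3, 0, -1], [2, 0, -3]]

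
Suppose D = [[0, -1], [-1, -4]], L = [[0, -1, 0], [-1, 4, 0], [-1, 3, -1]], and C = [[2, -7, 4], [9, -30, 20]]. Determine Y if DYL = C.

Left-multiply by D⁻¹ and right-multiply by L⁻¹: Y = D⁻¹CL⁻¹.
D has determinant -1; D⁻¹ = [[4, -1], [-1, 0]].
det L = 1, so L⁻¹ = [[-4, -1, 0], [-1, 0, 0], [1, 1, -1]].
D⁻¹C = [[-1, 2, -4], [-2, 7, -4]].
Y = (D⁻¹C)L⁻¹ = [[-2, -3, 4], [-3, -2, 4]].

Y = [[-2, -3, 4], [-3, -2, 4]]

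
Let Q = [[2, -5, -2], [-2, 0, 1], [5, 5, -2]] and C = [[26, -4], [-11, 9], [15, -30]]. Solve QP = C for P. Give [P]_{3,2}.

Q is on the left of P, so left-multiply by Q⁻¹: P = Q⁻¹C.
det Q = 5, so Q⁻¹ = [[-1, -4, -1], [1/5, 6/5, 2/5], [-2, -7, -2]].
P = Q⁻¹C = [[-1, -4, -1], [1/5, 6/5, 2/5], [-2, -7, -2]] · [[26, -4], [-11, 9], [15, -30]] = [[3, -2], [-2, -2], [-5, 5]].

5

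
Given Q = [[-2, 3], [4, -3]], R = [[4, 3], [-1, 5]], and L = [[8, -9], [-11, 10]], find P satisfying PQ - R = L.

PQ = L + R = [[12, -6], [-12, 15]].
Since Q sits to the right of P, P = (L + R)Q⁻¹.
Q has determinant -6; Q⁻¹ = [[1/2, 1/2], [2/3, 1/3]].
P = (L + R)Q⁻¹ = [[2, 4], [4, -1]].

P = [[2, 4], [4, -1]]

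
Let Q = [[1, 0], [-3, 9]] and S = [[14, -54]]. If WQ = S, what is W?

W = [[-4, -6]]

Since Q sits to the right of W, W = SQ⁻¹.
Q has determinant 9; Q⁻¹ = [[1, 0], [1/3, 1/9]].
W = SQ⁻¹ = [[14, -54]] · [[1, 0], [1/3, 1/9]] = [[-4, -6]].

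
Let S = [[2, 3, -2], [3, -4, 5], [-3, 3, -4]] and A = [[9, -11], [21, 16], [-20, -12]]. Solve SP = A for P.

P = [[5, -1], [1, -1], [2, 3]]

Left-multiplying both sides by S⁻¹ gives P = S⁻¹A.
S has determinant -1; S⁻¹ = [[-1, -6, -7], [3, 14, 16], [3, 15, 17]].
P = S⁻¹A = [[-1, -6, -7], [3, 14, 16], [3, 15, 17]] · [[9, -11], [21, 16], [-20, -12]] = [[5, -1], [1, -1], [2, 3]].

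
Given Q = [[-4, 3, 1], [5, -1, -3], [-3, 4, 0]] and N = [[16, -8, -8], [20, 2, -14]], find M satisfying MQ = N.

Since Q sits to the right of M, M = NQ⁻¹.
Q has determinant -4; Q⁻¹ = [[-3, -1, 2], [-9/4, -3/4, 7/4], [-17/4, -7/4, 11/4]].
M = NQ⁻¹ = [[16, -8, -8], [20, 2, -14]] · [[-3, -1, 2], [-9/4, -3/4, 7/4], [-17/4, -7/4, 11/4]] = [[4, 4, -4], [-5, 3, 5]].

M = [[4, 4, -4], [-5, 3, 5]]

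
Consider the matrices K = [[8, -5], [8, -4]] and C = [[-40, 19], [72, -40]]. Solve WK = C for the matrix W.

Right-multiplying both sides by K⁻¹ gives W = CK⁻¹.
det K = 8; the adjugate gives K⁻¹ = [[-1/2, 5/8], [-1, 1]].
W = CK⁻¹ = [[-40, 19], [72, -40]] · [[-1/2, 5/8], [-1, 1]] = [[1, -6], [4, 5]].

W = [[1, -6], [4, 5]]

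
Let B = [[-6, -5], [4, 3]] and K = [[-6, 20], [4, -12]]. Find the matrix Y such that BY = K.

Y = [[1, 0], [0, -4]]

Since B multiplies Y on the left, Y = B⁻¹K.
det B = 2, so B⁻¹ = [[3/2, 5/2], [-2, -3]].
Y = B⁻¹K = [[3/2, 5/2], [-2, -3]] · [[-6, 20], [4, -12]] = [[1, 0], [0, -4]].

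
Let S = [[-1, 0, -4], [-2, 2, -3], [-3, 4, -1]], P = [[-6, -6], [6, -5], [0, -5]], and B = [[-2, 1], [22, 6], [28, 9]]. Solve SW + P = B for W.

W = [[-4, -3], [4, 1], [0, -1]]

SW = B − P = [[4, 7], [16, 11], [28, 14]].
S is on the left of W, so left-multiply by S⁻¹: W = S⁻¹(B − P).
det S = -2, so S⁻¹ = [[-5, 8, -4], [-7/2, 11/2, -5/2], [1, -2, 1]].
W = S⁻¹(B − P) = [[-4, -3], [4, 1], [0, -1]].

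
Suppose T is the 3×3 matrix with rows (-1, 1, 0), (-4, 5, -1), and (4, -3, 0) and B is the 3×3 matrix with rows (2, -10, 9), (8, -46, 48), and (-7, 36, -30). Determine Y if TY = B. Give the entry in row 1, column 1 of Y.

Left-multiplying both sides by T⁻¹ gives Y = T⁻¹B.
det T = -1; the adjugate gives T⁻¹ = [[3, 0, 1], [4, 0, 1], [8, -1, 1]].
Y = T⁻¹B = [[3, 0, 1], [4, 0, 1], [8, -1, 1]] · [[2, -10, 9], [8, -46, 48], [-7, 36, -30]] = [[-1, 6, -3], [1, -4, 6], [1, 2, -6]].

-1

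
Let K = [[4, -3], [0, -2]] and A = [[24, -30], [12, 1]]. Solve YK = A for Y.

Y = [[6, 6], [3, -5]]

Right-multiplying both sides by K⁻¹ gives Y = AK⁻¹.
det K = -8; the adjugate gives K⁻¹ = [[1/4, -3/8], [0, -1/2]].
Y = AK⁻¹ = [[24, -30], [12, 1]] · [[1/4, -3/8], [0, -1/2]] = [[6, 6], [3, -5]].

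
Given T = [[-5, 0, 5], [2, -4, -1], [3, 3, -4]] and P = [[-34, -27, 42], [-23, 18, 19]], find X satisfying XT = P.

T is on the right of X, so right-multiply by T⁻¹: X = PT⁻¹.
det T = -5; the adjugate gives T⁻¹ = [[-19/5, -3, -4], [-1, -1, -1], [-18/5, -3, -4]].
X = PT⁻¹ = [[-34, -27, 42], [-23, 18, 19]] · [[-19/5, -3, -4], [-1, -1, -1], [-18/5, -3, -4]] = [[5, 3, -5], [1, -6, -2]].

X = [[5, 3, -5], [1, -6, -2]]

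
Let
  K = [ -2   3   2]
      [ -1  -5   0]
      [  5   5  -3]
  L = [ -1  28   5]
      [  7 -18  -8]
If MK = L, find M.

Since K sits to the right of M, M = LK⁻¹.
det K = 1; the adjugate gives K⁻¹ = [[15, 19, 10], [-3, -4, -2], [20, 25, 13]].
M = LK⁻¹ = [[-1, 28, 5], [7, -18, -8]] · [[15, 19, 10], [-3, -4, -2], [20, 25, 13]] = [[1, -6, -1], [-1, 5, 2]].

M = [[1, -6, -1], [-1, 5, 2]]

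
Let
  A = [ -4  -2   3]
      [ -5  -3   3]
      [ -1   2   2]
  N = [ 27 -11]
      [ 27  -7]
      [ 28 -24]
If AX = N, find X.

Since A multiplies X on the left, X = A⁻¹N.
det A = -5; the adjugate gives A⁻¹ = [[12/5, -2, -3/5], [-7/5, 1, 3/5], [13/5, -2, -2/5]].
X = A⁻¹N = [[12/5, -2, -3/5], [-7/5, 1, 3/5], [13/5, -2, -2/5]] · [[27, -11], [27, -7], [28, -24]] = [[-6, 2], [6, -6], [5, -5]].

X = [[-6, 2], [6, -6], [5, -5]]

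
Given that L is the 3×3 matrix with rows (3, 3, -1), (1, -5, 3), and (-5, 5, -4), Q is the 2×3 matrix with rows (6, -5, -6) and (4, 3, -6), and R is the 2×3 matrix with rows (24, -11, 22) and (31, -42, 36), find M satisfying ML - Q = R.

ML = R + Q = [[30, -16, 16], [35, -39, 30]].
Right-multiplying both sides by L⁻¹ gives M = (R + Q)L⁻¹.
det L = 2; the adjugate gives L⁻¹ = [[5/2, 7/2, 2], [-11/2, -17/2, -5], [-10, -15, -9]].
M = (R + Q)L⁻¹ = [[3, 1, -4], [2, 4, -5]].

M = [[3, 1, -4], [2, 4, -5]]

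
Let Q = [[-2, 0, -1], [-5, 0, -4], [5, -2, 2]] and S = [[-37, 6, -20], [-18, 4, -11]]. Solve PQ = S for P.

P = [[6, 2, -3], [-1, 2, -2]]

Since Q sits to the right of P, P = SQ⁻¹.
Q has determinant 6; Q⁻¹ = [[-4/3, 1/3, 0], [-5/3, 1/6, -1/2], [5/3, -2/3, 0]].
P = SQ⁻¹ = [[-37, 6, -20], [-18, 4, -11]] · [[-4/3, 1/3, 0], [-5/3, 1/6, -1/2], [5/3, -2/3, 0]] = [[6, 2, -3], [-1, 2, -2]].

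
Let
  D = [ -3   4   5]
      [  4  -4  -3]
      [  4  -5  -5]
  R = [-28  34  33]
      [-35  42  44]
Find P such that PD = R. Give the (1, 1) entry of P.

Right-multiplying both sides by D⁻¹ gives P = RD⁻¹.
det D = -3; the adjugate gives D⁻¹ = [[-5/3, 5/3, -8/3], [-8/3, 5/3, -11/3], [4/3, -1/3, 4/3]].
P = RD⁻¹ = [[-28, 34, 33], [-35, 42, 44]] · [[-5/3, 5/3, -8/3], [-8/3, 5/3, -11/3], [4/3, -1/3, 4/3]] = [[0, -1, -6], [5, -3, -2]].

0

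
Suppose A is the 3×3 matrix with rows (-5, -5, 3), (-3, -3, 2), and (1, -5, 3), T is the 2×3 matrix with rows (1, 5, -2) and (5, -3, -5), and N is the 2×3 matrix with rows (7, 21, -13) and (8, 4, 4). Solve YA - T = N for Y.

YA = N + T = [[8, 26, -15], [13, 1, -1]].
Right-multiplying both sides by A⁻¹ gives Y = (N + T)A⁻¹.
det A = -6, so A⁻¹ = [[-1/6, 0, 1/6], [-11/6, 3, -1/6], [-3, 5, 0]].
Y = (N + T)A⁻¹ = [[-4, 3, -3], [-1, -2, 2]].

Y = [[-4, 3, -3], [-1, -2, 2]]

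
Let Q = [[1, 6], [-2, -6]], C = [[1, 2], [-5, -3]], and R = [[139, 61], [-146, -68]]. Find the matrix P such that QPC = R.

P = [[2, -1], [-3, -5]]

P = Q⁻¹RC⁻¹ (apply Q⁻¹ on the left and C⁻¹ on the right).
det Q = 6; the adjugate gives Q⁻¹ = [[-1, -1], [1/3, 1/6]].
det C = 7; the adjugate gives C⁻¹ = [[-3/7, -2/7], [5/7, 1/7]].
Q⁻¹R = [[7, 7], [22, 9]].
P = (Q⁻¹R)C⁻¹ = [[2, -1], [-3, -5]].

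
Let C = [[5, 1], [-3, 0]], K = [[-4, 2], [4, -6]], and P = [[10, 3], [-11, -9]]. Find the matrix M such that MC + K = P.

M = [[1, -3], [-3, 0]]

MC = P − K = [[14, 1], [-15, -3]].
Right-multiplying both sides by C⁻¹ gives M = (P − K)C⁻¹.
det C = 3; the adjugate gives C⁻¹ = [[0, -1/3], [1, 5/3]].
M = (P − K)C⁻¹ = [[1, -3], [-3, 0]].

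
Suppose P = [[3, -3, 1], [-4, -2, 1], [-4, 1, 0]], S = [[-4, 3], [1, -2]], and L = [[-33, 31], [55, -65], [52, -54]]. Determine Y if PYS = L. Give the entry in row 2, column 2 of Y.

Isolating Y: multiply by P⁻¹ from the left and S⁻¹ from the right, so Y = P⁻¹LS⁻¹.
det P = -3, so P⁻¹ = [[1/3, -1/3, 1/3], [4/3, -4/3, 7/3], [4, -3, 6]].
det S = 5; the adjugate gives S⁻¹ = [[-2/5, -3/5], [-1/5, -4/5]].
P⁻¹L = [[-12, 14], [4, 2], [15, -5]].
Y = (P⁻¹L)S⁻¹ = [[2, -4], [-2, -4], [-5, -5]].

-4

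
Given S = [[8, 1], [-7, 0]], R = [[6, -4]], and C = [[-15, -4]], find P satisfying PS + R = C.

P = [[0, 3]]

PS = C − R = [[-21, 0]].
Since S sits to the right of P, P = (C − R)S⁻¹.
det S = 7; the adjugate gives S⁻¹ = [[0, -1/7], [1, 8/7]].
P = (C − R)S⁻¹ = [[0, 3]].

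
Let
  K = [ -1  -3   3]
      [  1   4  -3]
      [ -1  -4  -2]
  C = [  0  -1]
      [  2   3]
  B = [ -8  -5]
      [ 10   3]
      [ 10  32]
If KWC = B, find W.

Left-multiply by K⁻¹ and right-multiply by C⁻¹: W = K⁻¹BC⁻¹.
det K = 5; the adjugate gives K⁻¹ = [[-4, -18/5, -3/5], [1, 1, 0], [0, -1/5, -1/5]].
det C = 2, so C⁻¹ = [[3/2, 1/2], [-1, 0]].
K⁻¹B = [[-10, -10], [2, -2], [-4, -7]].
W = (K⁻¹B)C⁻¹ = [[-5, -5], [5, 1], [1, -2]].

W = [[-5, -5], [5, 1], [1, -2]]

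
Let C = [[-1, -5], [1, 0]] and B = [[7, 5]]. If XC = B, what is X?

Right-multiplying both sides by C⁻¹ gives X = BC⁻¹.
C has determinant 5; C⁻¹ = [[0, 1], [-1/5, -1/5]].
X = BC⁻¹ = [[7, 5]] · [[0, 1], [-1/5, -1/5]] = [[-1, 6]].

X = [[-1, 6]]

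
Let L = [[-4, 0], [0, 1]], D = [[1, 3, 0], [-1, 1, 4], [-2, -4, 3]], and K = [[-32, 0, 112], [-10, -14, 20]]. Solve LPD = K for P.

P = L⁻¹KD⁻¹ (apply L⁻¹ on the left and D⁻¹ on the right).
det L = -4, so L⁻¹ = [[-1/4, 0], [0, 1]].
D has determinant 4; D⁻¹ = [[19/4, -9/4, 3], [-5/4, 3/4, -1], [3/2, -1/2, 1]].
L⁻¹K = [[8, 0, -28], [-10, -14, 20]].
P = (L⁻¹K)D⁻¹ = [[-4, -4, -4], [0, 2, 4]].

P = [[-4, -4, -4], [0, 2, 4]]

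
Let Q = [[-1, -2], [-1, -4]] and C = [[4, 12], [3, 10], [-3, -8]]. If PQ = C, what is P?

Since Q sits to the right of P, P = CQ⁻¹.
det Q = 2, so Q⁻¹ = [[-2, 1], [1/2, -1/2]].
P = CQ⁻¹ = [[4, 12], [3, 10], [-3, -8]] · [[-2, 1], [1/2, -1/2]] = [[-2, -2], [-1, -2], [2, 1]].

P = [[-2, -2], [-1, -2], [2, 1]]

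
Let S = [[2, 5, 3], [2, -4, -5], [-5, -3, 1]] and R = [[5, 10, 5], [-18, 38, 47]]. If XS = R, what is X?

Since S sits to the right of X, X = RS⁻¹.
det S = -1; the adjugate gives S⁻¹ = [[19, 14, 13], [-23, -17, -16], [26, 19, 18]].
X = RS⁻¹ = [[5, 10, 5], [-18, 38, 47]] · [[19, 14, 13], [-23, -17, -16], [26, 19, 18]] = [[-5, -5, -5], [6, -5, 4]].

X = [[-5, -5, -5], [6, -5, 4]]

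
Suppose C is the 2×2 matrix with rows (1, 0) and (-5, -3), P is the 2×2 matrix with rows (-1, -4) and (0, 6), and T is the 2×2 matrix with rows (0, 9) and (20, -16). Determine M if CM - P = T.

M = [[-1, 5], [-5, -5]]

CM = T + P = [[-1, 5], [20, -10]].
C is on the left of M, so left-multiply by C⁻¹: M = C⁻¹(T + P).
det C = -3, so C⁻¹ = [[1, 0], [-5/3, -1/3]].
M = C⁻¹(T + P) = [[-1, 5], [-5, -5]].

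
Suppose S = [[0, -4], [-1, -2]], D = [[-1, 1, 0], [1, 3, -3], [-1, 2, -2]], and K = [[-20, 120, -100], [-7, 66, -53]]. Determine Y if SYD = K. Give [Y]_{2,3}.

Isolating Y: multiply by S⁻¹ from the left and D⁻¹ from the right, so Y = S⁻¹KD⁻¹.
S has determinant -4; S⁻¹ = [[1/2, -1], [-1/4, 0]].
det D = 5, so D⁻¹ = [[0, 2/5, -3/5], [1, 2/5, -3/5], [1, 1/5, -4/5]].
S⁻¹K = [[-3, -6, 3], [5, -30, 25]].
Y = (S⁻¹K)D⁻¹ = [[-3, -3, 3], [-5, -5, -5]].

-5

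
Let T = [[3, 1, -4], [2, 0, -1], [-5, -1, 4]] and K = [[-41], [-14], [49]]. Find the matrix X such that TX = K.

X = [[-4], [-5], [6]]

Left-multiplying both sides by T⁻¹ gives X = T⁻¹K.
T has determinant 2; T⁻¹ = [[-1/2, 0, -1/2], [-3/2, -4, -5/2], [-1, -1, -1]].
X = T⁻¹K = [[-1/2, 0, -1/2], [-3/2, -4, -5/2], [-1, -1, -1]] · [[-41], [-14], [49]] = [[-4], [-5], [6]].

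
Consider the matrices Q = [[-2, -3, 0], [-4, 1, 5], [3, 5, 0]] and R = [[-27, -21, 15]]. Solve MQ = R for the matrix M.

Q is on the right of M, so right-multiply by Q⁻¹: M = RQ⁻¹.
Q has determinant 5; Q⁻¹ = [[-5, 0, -3], [3, 0, 2], [-23/5, 1/5, -14/5]].
M = RQ⁻¹ = [[-27, -21, 15]] · [[-5, 0, -3], [3, 0, 2], [-23/5, 1/5, -14/5]] = [[3, 3, -3]].

M = [[3, 3, -3]]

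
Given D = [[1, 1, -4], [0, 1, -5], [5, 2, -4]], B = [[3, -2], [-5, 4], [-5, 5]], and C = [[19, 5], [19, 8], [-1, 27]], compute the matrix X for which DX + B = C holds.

X = [[-4, 4], [4, -1], [-4, -1]]

DX = C − B = [[16, 7], [24, 4], [4, 22]].
Left-multiplying both sides by D⁻¹ gives X = D⁻¹(C − B).
D has determinant 1; D⁻¹ = [[6, -4, -1], [-25, 16, 5], [-5, 3, 1]].
X = D⁻¹(C − B) = [[-4, 4], [4, -1], [-4, -1]].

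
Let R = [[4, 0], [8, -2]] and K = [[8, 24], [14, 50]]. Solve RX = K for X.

X = [[2, 6], [1, -1]]

Since R multiplies X on the left, X = R⁻¹K.
det R = -8, so R⁻¹ = [[1/4, 0], [1, -1/2]].
X = R⁻¹K = [[1/4, 0], [1, -1/2]] · [[8, 24], [14, 50]] = [[2, 6], [1, -1]].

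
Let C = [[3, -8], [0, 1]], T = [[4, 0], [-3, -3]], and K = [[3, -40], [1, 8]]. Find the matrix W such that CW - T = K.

CW = K + T = [[7, -40], [-2, 5]].
Left-multiplying both sides by C⁻¹ gives W = C⁻¹(K + T).
det C = 3, so C⁻¹ = [[1/3, 8/3], [0, 1]].
W = C⁻¹(K + T) = [[-3, 0], [-2, 5]].

W = [[-3, 0], [-2, 5]]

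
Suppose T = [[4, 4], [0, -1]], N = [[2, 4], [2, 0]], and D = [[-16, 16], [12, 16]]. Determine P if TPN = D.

Isolating P: multiply by T⁻¹ from the left and N⁻¹ from the right, so P = T⁻¹DN⁻¹.
det T = -4, so T⁻¹ = [[1/4, 1], [0, -1]].
det N = -8, so N⁻¹ = [[0, 1/2], [1/4, -1/4]].
T⁻¹D = [[8, 20], [-12, -16]].
P = (T⁻¹D)N⁻¹ = [[5, -1], [-4, -2]].

P = [[5, -1], [-4, -2]]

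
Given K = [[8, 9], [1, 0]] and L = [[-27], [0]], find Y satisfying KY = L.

Y = [[0], [-3]]

Left-multiplying both sides by K⁻¹ gives Y = K⁻¹L.
det K = -9, so K⁻¹ = [[0, 1], [1/9, -8/9]].
Y = K⁻¹L = [[0, 1], [1/9, -8/9]] · [[-27], [0]] = [[0], [-3]].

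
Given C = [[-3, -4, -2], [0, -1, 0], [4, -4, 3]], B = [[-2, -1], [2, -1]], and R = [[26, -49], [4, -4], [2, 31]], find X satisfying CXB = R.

Left-multiply by C⁻¹ and right-multiply by B⁻¹: X = C⁻¹RB⁻¹.
C has determinant 1; C⁻¹ = [[-3, 20, -2], [0, -1, 0], [4, -28, 3]].
B has determinant 4; B⁻¹ = [[-1/4, 1/4], [-1/2, -1/2]].
C⁻¹R = [[-2, 5], [-4, 4], [-2, 9]].
X = (C⁻¹R)B⁻¹ = [[-2, -3], [-1, -3], [-4, -5]].

X = [[-2, -3], [-1, -3], [-4, -5]]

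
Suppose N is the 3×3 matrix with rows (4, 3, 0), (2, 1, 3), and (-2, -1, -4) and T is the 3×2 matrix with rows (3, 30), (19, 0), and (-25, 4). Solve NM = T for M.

M = [[0, 3], [1, 6], [6, -4]]

N is on the left of M, so left-multiply by N⁻¹: M = N⁻¹T.
det N = 2, so N⁻¹ = [[-1/2, 6, 9/2], [1, -8, -6], [0, -1, -1]].
M = N⁻¹T = [[-1/2, 6, 9/2], [1, -8, -6], [0, -1, -1]] · [[3, 30], [19, 0], [-25, 4]] = [[0, 3], [1, 6], [6, -4]].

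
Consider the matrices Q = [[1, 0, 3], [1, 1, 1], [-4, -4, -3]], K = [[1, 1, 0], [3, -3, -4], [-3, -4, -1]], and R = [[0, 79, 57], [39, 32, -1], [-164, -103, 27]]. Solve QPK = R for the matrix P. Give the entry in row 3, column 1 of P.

Isolating P: multiply by Q⁻¹ from the left and K⁻¹ from the right, so P = Q⁻¹RK⁻¹.
Q has determinant 1; Q⁻¹ = [[1, -12, -3], [-1, 9, 2], [0, 4, 1]].
det K = 2, so K⁻¹ = [[-13/2, 1/2, -2], [15/2, -1/2, 2], [-21/2, 1/2, -3]].
Q⁻¹R = [[24, 4, -12], [23, 3, -12], [-8, 25, 23]].
P = (Q⁻¹R)K⁻¹ = [[0, 4, -4], [-1, 4, -4], [-2, -5, -3]].

-2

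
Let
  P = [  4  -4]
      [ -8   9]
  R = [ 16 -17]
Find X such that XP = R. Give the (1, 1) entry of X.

Right-multiplying both sides by P⁻¹ gives X = RP⁻¹.
P has determinant 4; P⁻¹ = [[9/4, 1], [2, 1]].
X = RP⁻¹ = [[16, -17]] · [[9/4, 1], [2, 1]] = [[2, -1]].

2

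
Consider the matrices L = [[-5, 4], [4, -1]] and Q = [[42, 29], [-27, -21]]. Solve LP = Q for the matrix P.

P = [[-6, -5], [3, 1]]

Left-multiplying both sides by L⁻¹ gives P = L⁻¹Q.
L has determinant -11; L⁻¹ = [[1/11, 4/11], [4/11, 5/11]].
P = L⁻¹Q = [[1/11, 4/11], [4/11, 5/11]] · [[42, 29], [-27, -21]] = [[-6, -5], [3, 1]].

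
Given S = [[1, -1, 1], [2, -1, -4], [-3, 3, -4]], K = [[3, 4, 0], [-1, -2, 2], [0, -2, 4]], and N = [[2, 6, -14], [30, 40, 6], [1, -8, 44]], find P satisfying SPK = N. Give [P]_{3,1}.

-4

P = S⁻¹NK⁻¹ (apply S⁻¹ on the left and K⁻¹ on the right).
S has determinant -1; S⁻¹ = [[-16, 1, -5], [-20, 1, -6], [-3, 0, -1]].
K has determinant 4; K⁻¹ = [[-1, -4, 2], [1, 3, -3/2], [1/2, 3/2, -1/2]].
S⁻¹N = [[-7, -16, 10], [-16, -32, 22], [-7, -10, -2]].
P = (S⁻¹N)K⁻¹ = [[-4, -5, 5], [-5, 1, 5], [-4, -5, 2]].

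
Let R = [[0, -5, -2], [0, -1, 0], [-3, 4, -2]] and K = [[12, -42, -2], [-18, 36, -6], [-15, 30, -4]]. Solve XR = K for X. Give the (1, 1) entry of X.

Right-multiplying both sides by R⁻¹ gives X = KR⁻¹.
det R = 6; the adjugate gives R⁻¹ = [[1/3, -3, -1/3], [0, -1, 0], [-1/2, 5/2, 0]].
X = KR⁻¹ = [[12, -42, -2], [-18, 36, -6], [-15, 30, -4]] · [[1/3, -3, -1/3], [0, -1, 0], [-1/2, 5/2, 0]] = [[5, 1, -4], [-3, 3, 6], [-3, 5, 5]].

5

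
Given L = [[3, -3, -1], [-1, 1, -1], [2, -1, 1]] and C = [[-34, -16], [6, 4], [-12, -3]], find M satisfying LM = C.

M = [[-6, 1], [4, 6], [4, 1]]

L is on the left of M, so left-multiply by L⁻¹: M = L⁻¹C.
det L = 4, so L⁻¹ = [[0, 1, 1], [-1/4, 5/4, 1], [-1/4, -3/4, 0]].
M = L⁻¹C = [[0, 1, 1], [-1/4, 5/4, 1], [-1/4, -3/4, 0]] · [[-34, -16], [6, 4], [-12, -3]] = [[-6, 1], [4, 6], [4, 1]].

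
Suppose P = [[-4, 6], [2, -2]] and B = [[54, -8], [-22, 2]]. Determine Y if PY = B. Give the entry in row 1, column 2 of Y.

-1

P is on the left of Y, so left-multiply by P⁻¹: Y = P⁻¹B.
det P = -4; the adjugate gives P⁻¹ = [[1/2, 3/2], [1/2, 1]].
Y = P⁻¹B = [[1/2, 3/2], [1/2, 1]] · [[54, -8], [-22, 2]] = [[-6, -1], [5, -2]].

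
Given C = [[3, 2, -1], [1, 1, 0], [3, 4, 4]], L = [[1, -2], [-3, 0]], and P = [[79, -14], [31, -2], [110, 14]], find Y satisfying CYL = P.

Isolating Y: multiply by C⁻¹ from the left and L⁻¹ from the right, so Y = C⁻¹PL⁻¹.
det C = 3; the adjugate gives C⁻¹ = [[4/3, -4, 1/3], [-4/3, 5, -1/3], [1/3, -2, 1/3]].
L has determinant -6; L⁻¹ = [[0, -1/3], [-1/2, -1/6]].
C⁻¹P = [[18, -6], [13, 4], [1, 4]].
Y = (C⁻¹P)L⁻¹ = [[3, -5], [-2, -5], [-2, -1]].

Y = [[3, -5], [-2, -5], [-2, -1]]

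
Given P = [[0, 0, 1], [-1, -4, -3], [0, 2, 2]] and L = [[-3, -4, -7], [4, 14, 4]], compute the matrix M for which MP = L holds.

Since P sits to the right of M, M = LP⁻¹.
det P = -2; the adjugate gives P⁻¹ = [[1, -1, -2], [-1, 0, 1/2], [1, 0, 0]].
M = LP⁻¹ = [[-3, -4, -7], [4, 14, 4]] · [[1, -1, -2], [-1, 0, 1/2], [1, 0, 0]] = [[-6, 3, 4], [-6, -4, -1]].

M = [[-6, 3, 4], [-6, -4, -1]]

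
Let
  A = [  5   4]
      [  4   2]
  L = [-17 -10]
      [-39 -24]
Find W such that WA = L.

A is on the right of W, so right-multiply by A⁻¹: W = LA⁻¹.
det A = -6; the adjugate gives A⁻¹ = [[-1/3, 2/3], [2/3, -5/6]].
W = LA⁻¹ = [[-17, -10], [-39, -24]] · [[-1/3, 2/3], [2/3, -5/6]] = [[-1, -3], [-3, -6]].

W = [[-1, -3], [-3, -6]]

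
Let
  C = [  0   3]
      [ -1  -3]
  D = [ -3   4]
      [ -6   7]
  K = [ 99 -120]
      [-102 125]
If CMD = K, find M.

Left-multiply by C⁻¹ and right-multiply by D⁻¹: M = C⁻¹KD⁻¹.
det C = 3, so C⁻¹ = [[-1, -1], [1/3, 0]].
det D = 3, so D⁻¹ = [[7/3, -4/3], [2, -1]].
C⁻¹K = [[3, -5], [33, -40]].
M = (C⁻¹K)D⁻¹ = [[-3, 1], [-3, -4]].

M = [[-3, 1], [-3, -4]]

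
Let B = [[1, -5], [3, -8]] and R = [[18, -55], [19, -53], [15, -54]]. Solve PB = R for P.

B is on the right of P, so right-multiply by B⁻¹: P = RB⁻¹.
det B = 7; the adjugate gives B⁻¹ = [[-8/7, 5/7], [-3/7, 1/7]].
P = RB⁻¹ = [[18, -55], [19, -53], [15, -54]] · [[-8/7, 5/7], [-3/7, 1/7]] = [[3, 5], [1, 6], [6, 3]].

P = [[3, 5], [1, 6], [6, 3]]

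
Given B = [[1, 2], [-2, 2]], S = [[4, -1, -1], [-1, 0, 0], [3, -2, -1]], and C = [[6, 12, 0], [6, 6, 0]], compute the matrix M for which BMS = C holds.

M = B⁻¹CS⁻¹ (apply B⁻¹ on the left and S⁻¹ on the right).
B has determinant 6; B⁻¹ = [[1/3, -1/3], [1/3, 1/6]].
det S = -1, so S⁻¹ = [[0, -1, 0], [1, 1, -1], [-2, -5, 1]].
B⁻¹C = [[0, 2, 0], [3, 5, 0]].
M = (B⁻¹C)S⁻¹ = [[2, 2, -2], [5, 2, -5]].

M = [[2, 2, -2], [5, 2, -5]]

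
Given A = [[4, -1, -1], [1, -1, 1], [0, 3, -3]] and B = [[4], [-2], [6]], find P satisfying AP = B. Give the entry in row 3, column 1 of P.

Since A multiplies P on the left, P = A⁻¹B.
A has determinant -6; A⁻¹ = [[0, 1, 1/3], [-1/2, 2, 5/6], [-1/2, 2, 1/2]].
P = A⁻¹B = [[0, 1, 1/3], [-1/2, 2, 5/6], [-1/2, 2, 1/2]] · [[4], [-2], [6]] = [[0], [-1], [-3]].

-3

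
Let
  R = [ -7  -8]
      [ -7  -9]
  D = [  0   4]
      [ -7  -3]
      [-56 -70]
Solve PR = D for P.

Since R sits to the right of P, P = DR⁻¹.
det R = 7; the adjugate gives R⁻¹ = [[-9/7, 8/7], [1, -1]].
P = DR⁻¹ = [[0, 4], [-7, -3], [-56, -70]] · [[-9/7, 8/7], [1, -1]] = [[4, -4], [6, -5], [2, 6]].

P = [[4, -4], [6, -5], [2, 6]]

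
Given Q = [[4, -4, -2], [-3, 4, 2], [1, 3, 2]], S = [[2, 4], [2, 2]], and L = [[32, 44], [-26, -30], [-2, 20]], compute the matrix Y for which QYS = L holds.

Y = [[4, -1], [3, -3], [-1, -1]]

Left-multiply by Q⁻¹ and right-multiply by S⁻¹: Y = Q⁻¹LS⁻¹.
Q has determinant 2; Q⁻¹ = [[1, 1, 0], [4, 5, -1], [-13/2, -8, 2]].
det S = -4; the adjugate gives S⁻¹ = [[-1/2, 1], [1/2, -1/2]].
Q⁻¹L = [[6, 14], [0, 6], [-4, -6]].
Y = (Q⁻¹L)S⁻¹ = [[4, -1], [3, -3], [-1, -1]].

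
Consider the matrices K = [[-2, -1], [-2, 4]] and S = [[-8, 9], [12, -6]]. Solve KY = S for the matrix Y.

Since K multiplies Y on the left, Y = K⁻¹S.
det K = -10, so K⁻¹ = [[-2/5, -1/10], [-1/5, 1/5]].
Y = K⁻¹S = [[-2/5, -1/10], [-1/5, 1/5]] · [[-8, 9], [12, -6]] = [[2, -3], [4, -3]].

Y = [[2, -3], [4, -3]]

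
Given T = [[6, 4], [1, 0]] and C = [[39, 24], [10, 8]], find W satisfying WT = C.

W = [[6, 3], [2, -2]]

T is on the right of W, so right-multiply by T⁻¹: W = CT⁻¹.
det T = -4, so T⁻¹ = [[0, 1], [1/4, -3/2]].
W = CT⁻¹ = [[39, 24], [10, 8]] · [[0, 1], [1/4, -3/2]] = [[6, 3], [2, -2]].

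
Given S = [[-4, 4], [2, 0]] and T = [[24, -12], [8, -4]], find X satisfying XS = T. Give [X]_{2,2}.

Right-multiplying both sides by S⁻¹ gives X = TS⁻¹.
det S = -8, so S⁻¹ = [[0, 1/2], [1/4, 1/2]].
X = TS⁻¹ = [[24, -12], [8, -4]] · [[0, 1/2], [1/4, 1/2]] = [[-3, 6], [-1, 2]].

2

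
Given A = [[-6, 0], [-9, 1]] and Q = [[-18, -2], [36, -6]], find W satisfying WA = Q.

W = [[6, -2], [3, -6]]

Right-multiplying both sides by A⁻¹ gives W = QA⁻¹.
det A = -6, so A⁻¹ = [[-1/6, 0], [-3/2, 1]].
W = QA⁻¹ = [[-18, -2], [36, -6]] · [[-1/6, 0], [-3/2, 1]] = [[6, -2], [3, -6]].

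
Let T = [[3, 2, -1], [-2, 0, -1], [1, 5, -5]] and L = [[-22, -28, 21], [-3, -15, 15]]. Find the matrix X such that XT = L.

Right-multiplying both sides by T⁻¹ gives X = LT⁻¹.
T has determinant 3; T⁻¹ = [[5/3, 5/3, -2/3], [-11/3, -14/3, 5/3], [-10/3, -13/3, 4/3]].
X = LT⁻¹ = [[-22, -28, 21], [-3, -15, 15]] · [[5/3, 5/3, -2/3], [-11/3, -14/3, 5/3], [-10/3, -13/3, 4/3]] = [[-4, 3, -4], [0, 0, -3]].

X = [[-4, 3, -4], [0, 0, -3]]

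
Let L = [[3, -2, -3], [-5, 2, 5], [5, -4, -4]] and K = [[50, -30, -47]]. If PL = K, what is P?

Right-multiplying both sides by L⁻¹ gives P = KL⁻¹.
det L = -4; the adjugate gives L⁻¹ = [[-3, -1, 1], [-5/4, -3/4, 0], [-5/2, -1/2, 1]].
P = KL⁻¹ = [[50, -30, -47]] · [[-3, -1, 1], [-5/4, -3/4, 0], [-5/2, -1/2, 1]] = [[5, -4, 3]].

P = [[5, -4, 3]]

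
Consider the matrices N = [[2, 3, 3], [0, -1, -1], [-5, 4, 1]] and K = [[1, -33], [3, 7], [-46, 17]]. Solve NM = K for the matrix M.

Since N multiplies M on the left, M = N⁻¹K.
det N = 6, so N⁻¹ = [[1/2, 3/2, 0], [5/6, 17/6, 1/3], [-5/6, -23/6, -1/3]].
M = N⁻¹K = [[1/2, 3/2, 0], [5/6, 17/6, 1/3], [-5/6, -23/6, -1/3]] · [[1, -33], [3, 7], [-46, 17]] = [[5, -6], [-6, -2], [3, -5]].

M = [[5, -6], [-6, -2], [3, -5]]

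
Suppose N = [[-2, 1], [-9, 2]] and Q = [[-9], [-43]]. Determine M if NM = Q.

N is on the left of M, so left-multiply by N⁻¹: M = N⁻¹Q.
det N = 5, so N⁻¹ = [[2/5, -1/5], [9/5, -2/5]].
M = N⁻¹Q = [[2/5, -1/5], [9/5, -2/5]] · [[-9], [-43]] = [[5], [1]].

M = [[5], [1]]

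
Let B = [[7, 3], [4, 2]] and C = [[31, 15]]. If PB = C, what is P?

P = [[1, 6]]

Since B sits to the right of P, P = CB⁻¹.
det B = 2; the adjugate gives B⁻¹ = [[1, -3/2], [-2, 7/2]].
P = CB⁻¹ = [[31, 15]] · [[1, -3/2], [-2, 7/2]] = [[1, 6]].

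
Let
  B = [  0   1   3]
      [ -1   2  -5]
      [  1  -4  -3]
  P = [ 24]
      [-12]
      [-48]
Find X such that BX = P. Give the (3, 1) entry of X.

B is on the left of X, so left-multiply by B⁻¹: X = B⁻¹P.
det B = -2; the adjugate gives B⁻¹ = [[13, 9/2, 11/2], [4, 3/2, 3/2], [-1, -1/2, -1/2]].
X = B⁻¹P = [[13, 9/2, 11/2], [4, 3/2, 3/2], [-1, -1/2, -1/2]] · [[24], [-12], [-48]] = [[-6], [6], [6]].

6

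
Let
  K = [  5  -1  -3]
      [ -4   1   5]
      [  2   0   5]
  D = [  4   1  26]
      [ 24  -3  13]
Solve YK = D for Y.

Y = [[-2, -1, 5], [4, 1, 4]]

Since K sits to the right of Y, Y = DK⁻¹.
det K = 1; the adjugate gives K⁻¹ = [[5, 5, -2], [30, 31, -13], [-2, -2, 1]].
Y = DK⁻¹ = [[4, 1, 26], [24, -3, 13]] · [[5, 5, -2], [30, 31, -13], [-2, -2, 1]] = [[-2, -1, 5], [4, 1, 4]].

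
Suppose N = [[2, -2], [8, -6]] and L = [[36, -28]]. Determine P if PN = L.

P = [[2, 4]]

Since N sits to the right of P, P = LN⁻¹.
N has determinant 4; N⁻¹ = [[-3/2, 1/2], [-2, 1/2]].
P = LN⁻¹ = [[36, -28]] · [[-3/2, 1/2], [-2, 1/2]] = [[2, 4]].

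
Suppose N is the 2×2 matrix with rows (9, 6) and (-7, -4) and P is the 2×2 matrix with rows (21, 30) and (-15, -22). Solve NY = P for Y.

Since N multiplies Y on the left, Y = N⁻¹P.
det N = 6, so N⁻¹ = [[-2/3, -1], [7/6, 3/2]].
Y = N⁻¹P = [[-2/3, -1], [7/6, 3/2]] · [[21, 30], [-15, -22]] = [[1, 2], [2, 2]].

Y = [[1, 2], [2, 2]]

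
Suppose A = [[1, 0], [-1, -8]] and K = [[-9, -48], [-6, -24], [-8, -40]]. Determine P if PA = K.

Since A sits to the right of P, P = KA⁻¹.
det A = -8, so A⁻¹ = [[1, 0], [-1/8, -1/8]].
P = KA⁻¹ = [[-9, -48], [-6, -24], [-8, -40]] · [[1, 0], [-1/8, -1/8]] = [[-3, 6], [-3, 3], [-3, 5]].

P = [[-3, 6], [-3, 3], [-3, 5]]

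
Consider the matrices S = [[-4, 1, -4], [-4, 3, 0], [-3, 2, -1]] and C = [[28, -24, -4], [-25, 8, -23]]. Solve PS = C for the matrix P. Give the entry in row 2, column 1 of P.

5

Right-multiplying both sides by S⁻¹ gives P = CS⁻¹.
S has determinant 4; S⁻¹ = [[-3/4, -7/4, 3], [-1, -2, 4], [1/4, 5/4, -2]].
P = CS⁻¹ = [[28, -24, -4], [-25, 8, -23]] · [[-3/4, -7/4, 3], [-1, -2, 4], [1/4, 5/4, -2]] = [[2, -6, -4], [5, -1, 3]].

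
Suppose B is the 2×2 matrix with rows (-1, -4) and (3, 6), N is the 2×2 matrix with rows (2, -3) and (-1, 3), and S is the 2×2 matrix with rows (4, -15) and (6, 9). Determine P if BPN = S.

P = [[5, 2], [-1, 1]]

Isolating P: multiply by B⁻¹ from the left and N⁻¹ from the right, so P = B⁻¹SN⁻¹.
det B = 6; the adjugate gives B⁻¹ = [[1, 2/3], [-1/2, -1/6]].
det N = 3; the adjugate gives N⁻¹ = [[1, 1], [1/3, 2/3]].
B⁻¹S = [[8, -9], [-3, 6]].
P = (B⁻¹S)N⁻¹ = [[5, 2], [-1, 1]].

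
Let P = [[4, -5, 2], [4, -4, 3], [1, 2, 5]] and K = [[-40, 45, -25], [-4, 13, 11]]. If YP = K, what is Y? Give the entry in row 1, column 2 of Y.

Since P sits to the right of Y, Y = KP⁻¹.
det P = 5, so P⁻¹ = [[-26/5, 29/5, -7/5], [-17/5, 18/5, -4/5], [12/5, -13/5, 4/5]].
Y = KP⁻¹ = [[-40, 45, -25], [-4, 13, 11]] · [[-26/5, 29/5, -7/5], [-17/5, 18/5, -4/5], [12/5, -13/5, 4/5]] = [[-5, -5, 0], [3, -5, 4]].

-5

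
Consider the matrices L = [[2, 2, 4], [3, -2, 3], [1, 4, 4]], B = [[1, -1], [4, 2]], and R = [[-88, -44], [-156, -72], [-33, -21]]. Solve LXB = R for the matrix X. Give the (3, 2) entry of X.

Left-multiply by L⁻¹ and right-multiply by B⁻¹: X = L⁻¹RB⁻¹.
det L = -2; the adjugate gives L⁻¹ = [[10, -4, -7], [9/2, -2, -3], [-7, 3, 5]].
det B = 6, so B⁻¹ = [[1/3, 1/6], [-2/3, 1/6]].
L⁻¹R = [[-25, -5], [15, 9], [-17, -13]].
X = (L⁻¹R)B⁻¹ = [[-5, -5], [-1, 4], [3, -5]].

-5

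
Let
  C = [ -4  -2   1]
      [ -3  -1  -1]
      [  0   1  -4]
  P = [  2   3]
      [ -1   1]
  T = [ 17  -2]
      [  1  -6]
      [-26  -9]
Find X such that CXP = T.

X = [[1, 2], [-3, 0], [1, -3]]

Isolating X: multiply by C⁻¹ from the left and P⁻¹ from the right, so X = C⁻¹TP⁻¹.
C has determinant 1; C⁻¹ = [[5, -7, 3], [-12, 16, -7], [-3, 4, -2]].
P has determinant 5; P⁻¹ = [[1/5, -3/5], [1/5, 2/5]].
C⁻¹T = [[0, 5], [-6, -9], [5, 0]].
X = (C⁻¹T)P⁻¹ = [[1, 2], [-3, 0], [1, -3]].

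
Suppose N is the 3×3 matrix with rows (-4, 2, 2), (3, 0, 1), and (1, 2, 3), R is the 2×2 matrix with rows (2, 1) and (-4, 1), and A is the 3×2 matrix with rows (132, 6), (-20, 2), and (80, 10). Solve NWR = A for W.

W = N⁻¹AR⁻¹ (apply N⁻¹ on the left and R⁻¹ on the right).
N has determinant 4; N⁻¹ = [[-1/2, -1/2, 1/2], [-2, -7/2, 5/2], [3/2, 5/2, -3/2]].
det R = 6, so R⁻¹ = [[1/6, -1/6], [2/3, 1/3]].
N⁻¹A = [[-16, 1], [6, 6], [28, -1]].
W = (N⁻¹A)R⁻¹ = [[-2, 3], [5, 1], [4, -5]].

W = [[-2, 3], [5, 1], [4, -5]]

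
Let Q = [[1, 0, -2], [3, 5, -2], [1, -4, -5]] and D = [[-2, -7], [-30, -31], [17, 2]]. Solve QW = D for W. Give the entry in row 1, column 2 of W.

Since Q multiplies W on the left, W = Q⁻¹D.
det Q = 1, so Q⁻¹ = [[-33, 8, 10], [13, -3, -4], [-17, 4, 5]].
W = Q⁻¹D = [[-33, 8, 10], [13, -3, -4], [-17, 4, 5]] · [[-2, -7], [-30, -31], [17, 2]] = [[-4, 3], [-4, -6], [-1, 5]].

3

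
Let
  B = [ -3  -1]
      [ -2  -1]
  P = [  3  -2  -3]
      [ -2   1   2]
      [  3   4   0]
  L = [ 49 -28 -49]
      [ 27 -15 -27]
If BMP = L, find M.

Left-multiply by B⁻¹ and right-multiply by P⁻¹: M = B⁻¹LP⁻¹.
B has determinant 1; B⁻¹ = [[-1, 1], [2, -3]].
det P = -3, so P⁻¹ = [[8/3, 4, 1/3], [-2, -3, 0], [11/3, 6, 1/3]].
B⁻¹L = [[-22, 13, 22], [17, -11, -17]].
M = (B⁻¹L)P⁻¹ = [[-4, 5, 0], [5, -1, 0]].

M = [[-4, 5, 0], [5, -1, 0]]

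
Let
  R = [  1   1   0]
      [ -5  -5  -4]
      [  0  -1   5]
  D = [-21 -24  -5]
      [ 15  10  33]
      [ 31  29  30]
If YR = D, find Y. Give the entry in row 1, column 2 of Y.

Right-multiplying both sides by R⁻¹ gives Y = DR⁻¹.
det R = -4; the adjugate gives R⁻¹ = [[29/4, 5/4, 1], [-25/4, -5/4, -1], [-5/4, -1/4, 0]].
Y = DR⁻¹ = [[-21, -24, -5], [15, 10, 33], [31, 29, 30]] · [[29/4, 5/4, 1], [-25/4, -5/4, -1], [-5/4, -1/4, 0]] = [[4, 5, 3], [5, -2, 5], [6, -5, 2]].

5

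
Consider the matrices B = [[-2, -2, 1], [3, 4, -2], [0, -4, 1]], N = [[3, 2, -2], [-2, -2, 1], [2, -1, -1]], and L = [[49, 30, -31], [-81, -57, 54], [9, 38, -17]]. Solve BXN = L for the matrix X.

Left-multiply by B⁻¹ and right-multiply by N⁻¹: X = B⁻¹LN⁻¹.
det B = 2, so B⁻¹ = [[-2, -1, 0], [-3/2, -1, -1/2], [-6, -4, -1]].
det N = -3; the adjugate gives N⁻¹ = [[-1, -4/3, 2/3], [0, -1/3, -1/3], [-2, -7/3, 2/3]].
B⁻¹L = [[-17, -3, 8], [3, -7, 1], [21, 10, -13]].
X = (B⁻¹L)N⁻¹ = [[1, 5, -5], [-5, -4, 5], [5, -1, 2]].

X = [[1, 5, -5], [-5, -4, 5], [5, -1, 2]]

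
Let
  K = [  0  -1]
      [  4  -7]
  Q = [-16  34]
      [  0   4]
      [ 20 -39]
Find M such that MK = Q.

M = [[-6, -4], [-4, 0], [4, 5]]

Right-multiplying both sides by K⁻¹ gives M = QK⁻¹.
K has determinant 4; K⁻¹ = [[-7/4, 1/4], [-1, 0]].
M = QK⁻¹ = [[-16, 34], [0, 4], [20, -39]] · [[-7/4, 1/4], [-1, 0]] = [[-6, -4], [-4, 0], [4, 5]].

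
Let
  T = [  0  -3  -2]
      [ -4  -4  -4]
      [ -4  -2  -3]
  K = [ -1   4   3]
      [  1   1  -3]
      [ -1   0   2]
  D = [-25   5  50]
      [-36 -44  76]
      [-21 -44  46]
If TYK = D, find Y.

Y = [[3, 4, 2], [1, 1, -5], [-2, -2, -5]]

Isolating Y: multiply by T⁻¹ from the left and K⁻¹ from the right, so Y = T⁻¹DK⁻¹.
det T = 4; the adjugate gives T⁻¹ = [[1, -5/4, 1], [1, -2, 2], [-2, 3, -3]].
det K = 5, so K⁻¹ = [[2/5, -8/5, -3], [1/5, 1/5, 0], [1/5, -4/5, -1]].
T⁻¹D = [[-1, 16, 1], [5, 5, -10], [5, -10, -10]].
Y = (T⁻¹D)K⁻¹ = [[3, 4, 2], [1, 1, -5], [-2, -2, -5]].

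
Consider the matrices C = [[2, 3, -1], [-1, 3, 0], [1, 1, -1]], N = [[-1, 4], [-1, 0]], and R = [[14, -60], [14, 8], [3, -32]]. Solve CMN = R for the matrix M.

M = [[-5, 4], [-1, -4], [2, -5]]

M = C⁻¹RN⁻¹ (apply C⁻¹ on the left and N⁻¹ on the right).
det C = -5, so C⁻¹ = [[3/5, -2/5, -3/5], [1/5, 1/5, -1/5], [4/5, -1/5, -9/5]].
N has determinant 4; N⁻¹ = [[0, -1], [1/4, -1/4]].
C⁻¹R = [[1, -20], [5, -4], [3, 8]].
M = (C⁻¹R)N⁻¹ = [[-5, 4], [-1, -4], [2, -5]].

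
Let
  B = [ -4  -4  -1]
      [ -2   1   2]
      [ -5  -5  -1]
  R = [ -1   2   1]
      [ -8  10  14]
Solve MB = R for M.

M = [[6, 1, -5], [-6, 6, 4]]

Since B sits to the right of M, M = RB⁻¹.
det B = -3; the adjugate gives B⁻¹ = [[-3, -1/3, 7/3], [4, 1/3, -10/3], [-5, 0, 4]].
M = RB⁻¹ = [[-1, 2, 1], [-8, 10, 14]] · [[-3, -1/3, 7/3], [4, 1/3, -10/3], [-5, 0, 4]] = [[6, 1, -5], [-6, 6, 4]].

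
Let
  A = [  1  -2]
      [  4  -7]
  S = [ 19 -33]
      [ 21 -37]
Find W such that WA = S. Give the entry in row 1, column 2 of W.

Since A sits to the right of W, W = SA⁻¹.
A has determinant 1; A⁻¹ = [[-7, 2], [-4, 1]].
W = SA⁻¹ = [[19, -33], [21, -37]] · [[-7, 2], [-4, 1]] = [[-1, 5], [1, 5]].

5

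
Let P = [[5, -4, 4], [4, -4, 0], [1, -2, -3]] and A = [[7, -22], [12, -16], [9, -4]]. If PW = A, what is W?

Since P multiplies W on the left, W = P⁻¹A.
P has determinant -4; P⁻¹ = [[-3, 5, -4], [-3, 19/4, -4], [1, -3/2, 1]].
W = P⁻¹A = [[-3, 5, -4], [-3, 19/4, -4], [1, -3/2, 1]] · [[7, -22], [12, -16], [9, -4]] = [[3, 2], [0, 6], [-2, -2]].

W = [[3, 2], [0, 6], [-2, -2]]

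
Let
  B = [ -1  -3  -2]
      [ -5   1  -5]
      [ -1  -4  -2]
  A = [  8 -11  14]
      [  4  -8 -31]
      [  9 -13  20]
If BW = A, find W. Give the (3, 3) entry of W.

B is on the left of W, so left-multiply by B⁻¹: W = B⁻¹A.
B has determinant -5; B⁻¹ = [[22/5, -2/5, -17/5], [1, 0, -1], [-21/5, 1/5, 16/5]].
W = B⁻¹A = [[22/5, -2/5, -17/5], [1, 0, -1], [-21/5, 1/5, 16/5]] · [[8, -11, 14], [4, -8, -31], [9, -13, 20]] = [[3, -1, 6], [-1, 2, -6], [-4, 3, -1]].

-1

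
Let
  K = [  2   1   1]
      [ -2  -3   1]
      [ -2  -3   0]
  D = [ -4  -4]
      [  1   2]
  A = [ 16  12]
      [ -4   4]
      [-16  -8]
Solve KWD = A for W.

W = [[0, -1], [-2, -2], [-3, 0]]

Left-multiply by K⁻¹ and right-multiply by D⁻¹: W = K⁻¹AD⁻¹.
K has determinant 4; K⁻¹ = [[3/4, -3/4, 1], [-1/2, 1/2, -1], [0, 1, -1]].
det D = -4, so D⁻¹ = [[-1/2, -1], [1/4, 1]].
K⁻¹A = [[-1, -2], [6, 4], [12, 12]].
W = (K⁻¹A)D⁻¹ = [[0, -1], [-2, -2], [-3, 0]].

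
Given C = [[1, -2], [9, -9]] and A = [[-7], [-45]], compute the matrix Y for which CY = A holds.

Y = [[-3], [2]]

Since C multiplies Y on the left, Y = C⁻¹A.
det C = 9, so C⁻¹ = [[-1, 2/9], [-1, 1/9]].
Y = C⁻¹A = [[-1, 2/9], [-1, 1/9]] · [[-7], [-45]] = [[-3], [2]].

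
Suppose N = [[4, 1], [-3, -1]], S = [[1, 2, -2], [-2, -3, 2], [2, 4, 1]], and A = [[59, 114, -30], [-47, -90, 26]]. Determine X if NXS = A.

X = [[4, 0, 4], [3, -4, 0]]

X = N⁻¹AS⁻¹ (apply N⁻¹ on the left and S⁻¹ on the right).
N has determinant -1; N⁻¹ = [[1, 1], [-3, -4]].
det S = 5, so S⁻¹ = [[-11/5, -2, -2/5], [6/5, 1, 2/5], [-2/5, 0, 1/5]].
N⁻¹A = [[12, 24, -4], [11, 18, -14]].
X = (N⁻¹A)S⁻¹ = [[4, 0, 4], [3, -4, 0]].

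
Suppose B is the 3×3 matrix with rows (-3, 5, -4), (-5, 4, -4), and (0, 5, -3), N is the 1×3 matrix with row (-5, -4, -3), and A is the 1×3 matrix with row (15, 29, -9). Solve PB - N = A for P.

PB = A + N = [[10, 25, -12]].
Since B sits to the right of P, P = (A + N)B⁻¹.
det B = 1, so B⁻¹ = [[8, -5, -4], [-15, 9, 8], [-25, 15, 13]].
P = (A + N)B⁻¹ = [[5, -5, 4]].

P = [[5, -5, 4]]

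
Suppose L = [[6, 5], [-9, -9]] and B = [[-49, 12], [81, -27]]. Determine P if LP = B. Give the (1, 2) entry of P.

-3

Left-multiplying both sides by L⁻¹ gives P = L⁻¹B.
L has determinant -9; L⁻¹ = [[1, 5/9], [-1, -2/3]].
P = L⁻¹B = [[1, 5/9], [-1, -2/3]] · [[-49, 12], [81, -27]] = [[-4, -3], [-5, 6]].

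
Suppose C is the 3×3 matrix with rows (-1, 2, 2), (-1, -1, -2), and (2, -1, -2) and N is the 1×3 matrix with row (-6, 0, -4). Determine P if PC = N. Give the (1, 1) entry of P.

Right-multiplying both sides by C⁻¹ gives P = NC⁻¹.
det C = -6; the adjugate gives C⁻¹ = [[0, -1/3, 1/3], [1, 1/3, 2/3], [-1/2, -1/2, -1/2]].
P = NC⁻¹ = [[-6, 0, -4]] · [[0, -1/3, 1/3], [1, 1/3, 2/3], [-1/2, -1/2, -1/2]] = [[2, 4, 0]].

2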